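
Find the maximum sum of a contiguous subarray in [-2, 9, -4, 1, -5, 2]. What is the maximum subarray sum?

Using Kadane's algorithm on [-2, 9, -4, 1, -5, 2]:

Scanning through the array:
Position 1 (value 9): max_ending_here = 9, max_so_far = 9
Position 2 (value -4): max_ending_here = 5, max_so_far = 9
Position 3 (value 1): max_ending_here = 6, max_so_far = 9
Position 4 (value -5): max_ending_here = 1, max_so_far = 9
Position 5 (value 2): max_ending_here = 3, max_so_far = 9

Maximum subarray: [9]
Maximum sum: 9

The maximum subarray is [9] with sum 9. This subarray runs from index 1 to index 1.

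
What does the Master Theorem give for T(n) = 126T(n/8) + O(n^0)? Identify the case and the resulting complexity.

Master Theorem for T(n) = 126T(n/8) + O(n^0):

a = 126, b = 8, c = 0
log_b(a) = log_8(126) = 2.3258

Case 1: c = 0 < log_8(126) = 2.3258
T(n) = O(n^(log_8 126))

For T(n) = 126T(n/8) + O(n^0): log_8(126) = 2.3258. This is Case 1 of the Master Theorem (c < log_b(a), work dominated by leaves), giving O(n^(log_8 126)).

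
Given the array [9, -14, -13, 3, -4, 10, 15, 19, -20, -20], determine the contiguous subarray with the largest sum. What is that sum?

Using Kadane's algorithm on [9, -14, -13, 3, -4, 10, 15, 19, -20, -20]:

Scanning through the array:
Position 1 (value -14): max_ending_here = -5, max_so_far = 9
Position 2 (value -13): max_ending_here = -13, max_so_far = 9
Position 3 (value 3): max_ending_here = 3, max_so_far = 9
Position 4 (value -4): max_ending_here = -1, max_so_far = 9
Position 5 (value 10): max_ending_here = 10, max_so_far = 10
Position 6 (value 15): max_ending_here = 25, max_so_far = 25
Position 7 (value 19): max_ending_here = 44, max_so_far = 44
Position 8 (value -20): max_ending_here = 24, max_so_far = 44
Position 9 (value -20): max_ending_here = 4, max_so_far = 44

Maximum subarray: [10, 15, 19]
Maximum sum: 44

The maximum subarray is [10, 15, 19] with sum 44. This subarray runs from index 5 to index 7.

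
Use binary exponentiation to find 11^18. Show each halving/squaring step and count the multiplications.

Computing 11^18 by squaring (build up from 11^1; each line after the first costs one multiplication):

11^1 = 11
11^2 = (11^1)^2 = 11^2 = 121
11^4 = (11^2)^2 = 121^2 = 14641
11^8 = (11^4)^2 = 14641^2 = 214358881
11^9 = 11 * 11^8 = 11 * 214358881 = 2357947691
11^18 = (11^9)^2 = 2357947691^2 = 5559917313492231481

Result: 5559917313492231481
Multiplications needed: 5 (5 lines after 11^1)

11^18 = 5559917313492231481. Using exponentiation by squaring, this requires 5 multiplications. The key idea: if the exponent is even, square the half-power; if odd, multiply by the base once.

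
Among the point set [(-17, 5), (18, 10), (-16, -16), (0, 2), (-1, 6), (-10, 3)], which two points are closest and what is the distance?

Computing all pairwise distances among 6 points:

d((-17, 5), (18, 10)) = 35.3553
d((-17, 5), (-16, -16)) = 21.0238
d((-17, 5), (0, 2)) = 17.2627
d((-17, 5), (-1, 6)) = 16.0312
d((-17, 5), (-10, 3)) = 7.2801
d((18, 10), (-16, -16)) = 42.8019
d((18, 10), (0, 2)) = 19.6977
d((18, 10), (-1, 6)) = 19.4165
d((18, 10), (-10, 3)) = 28.8617
d((-16, -16), (0, 2)) = 24.0832
d((-16, -16), (-1, 6)) = 26.6271
d((-16, -16), (-10, 3)) = 19.9249
d((0, 2), (-1, 6)) = 4.1231 <-- minimum
d((0, 2), (-10, 3)) = 10.0499
d((-1, 6), (-10, 3)) = 9.4868

Closest pair: (0, 2) and (-1, 6) with distance 4.1231

The closest pair is (0, 2) and (-1, 6) with Euclidean distance 4.1231. For 6 points, brute-force pairwise comparison is shown above. For large n, the divide-and-conquer algorithm (sort by x, recurse on halves, check the dividing strip) achieves O(n log n).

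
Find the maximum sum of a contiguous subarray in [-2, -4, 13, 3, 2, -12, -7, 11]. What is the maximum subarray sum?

Using Kadane's algorithm on [-2, -4, 13, 3, 2, -12, -7, 11]:

Scanning through the array:
Position 1 (value -4): max_ending_here = -4, max_so_far = -2
Position 2 (value 13): max_ending_here = 13, max_so_far = 13
Position 3 (value 3): max_ending_here = 16, max_so_far = 16
Position 4 (value 2): max_ending_here = 18, max_so_far = 18
Position 5 (value -12): max_ending_here = 6, max_so_far = 18
Position 6 (value -7): max_ending_here = -1, max_so_far = 18
Position 7 (value 11): max_ending_here = 11, max_so_far = 18

Maximum subarray: [13, 3, 2]
Maximum sum: 18

The maximum subarray is [13, 3, 2] with sum 18. This subarray runs from index 2 to index 4.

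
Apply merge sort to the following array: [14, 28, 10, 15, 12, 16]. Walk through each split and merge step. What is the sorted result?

Merge sort trace:

Split: [14, 28, 10, 15, 12, 16] -> [14, 28, 10] and [15, 12, 16]
  Split: [14, 28, 10] -> [14] and [28, 10]
    Split: [28, 10] -> [28] and [10]
    Merge: [28] + [10] -> [10, 28]
  Merge: [14] + [10, 28] -> [10, 14, 28]
  Split: [15, 12, 16] -> [15] and [12, 16]
    Split: [12, 16] -> [12] and [16]
    Merge: [12] + [16] -> [12, 16]
  Merge: [15] + [12, 16] -> [12, 15, 16]
Merge: [10, 14, 28] + [12, 15, 16] -> [10, 12, 14, 15, 16, 28]

Final sorted array: [10, 12, 14, 15, 16, 28]

The merge sort proceeds by recursively splitting the array and merging sorted halves.
After all merges, the sorted array is [10, 12, 14, 15, 16, 28].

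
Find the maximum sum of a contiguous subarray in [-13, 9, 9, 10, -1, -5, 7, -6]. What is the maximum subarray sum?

Using Kadane's algorithm on [-13, 9, 9, 10, -1, -5, 7, -6]:

Scanning through the array:
Position 1 (value 9): max_ending_here = 9, max_so_far = 9
Position 2 (value 9): max_ending_here = 18, max_so_far = 18
Position 3 (value 10): max_ending_here = 28, max_so_far = 28
Position 4 (value -1): max_ending_here = 27, max_so_far = 28
Position 5 (value -5): max_ending_here = 22, max_so_far = 28
Position 6 (value 7): max_ending_here = 29, max_so_far = 29
Position 7 (value -6): max_ending_here = 23, max_so_far = 29

Maximum subarray: [9, 9, 10, -1, -5, 7]
Maximum sum: 29

The maximum subarray is [9, 9, 10, -1, -5, 7] with sum 29. This subarray runs from index 1 to index 6.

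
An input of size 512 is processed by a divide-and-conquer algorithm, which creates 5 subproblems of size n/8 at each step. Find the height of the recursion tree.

For divide and conquer with division factor 8:

Problem sizes at each level:
Level 0: 512
Level 1: 64
Level 2: 8
Level 3: 1

The root is level 0 and the size-1 base case is level 3 (the tree spans levels 0 through 3, i.e. 4 levels counting the root), so the depth is the number of divisions: log_8(512) = 3

The recursion tree depth is log_8(512) = 3. At each level, the problem size is divided by 8, so it takes 3 divisions to reduce to a base case of size 1. The algorithm makes 5 recursive calls at each level.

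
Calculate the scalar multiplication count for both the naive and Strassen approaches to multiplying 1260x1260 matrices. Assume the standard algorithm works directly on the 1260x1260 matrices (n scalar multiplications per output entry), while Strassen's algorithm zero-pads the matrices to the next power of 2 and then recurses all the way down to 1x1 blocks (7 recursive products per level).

Matrix multiplication for 1260x1260 matrices:

Strassen's algorithm requires power-of-2 dimensions. Pad 1260x1260 to 2048x2048 (next power of 2).

Standard algorithm: 1260^3 = 2000376000 multiplications
Strassen's algorithm: 7^(log2(2048)) = 7^11 = 1977326743 multiplications
Savings: 2000376000 - 1977326743 = 23049257 multiplications

Standard: 2000376000 multiplications (1260^3). Strassen: 1977326743 multiplications (7^11, after padding to 2048x2048). Strassen reduces 8 recursive multiplications to 7 at each level.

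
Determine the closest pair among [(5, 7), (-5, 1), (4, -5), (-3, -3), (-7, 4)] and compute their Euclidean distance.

Computing all pairwise distances among 5 points:

d((5, 7), (-5, 1)) = 11.6619
d((5, 7), (4, -5)) = 12.0416
d((5, 7), (-3, -3)) = 12.8062
d((5, 7), (-7, 4)) = 12.3693
d((-5, 1), (4, -5)) = 10.8167
d((-5, 1), (-3, -3)) = 4.4721
d((-5, 1), (-7, 4)) = 3.6056 <-- minimum
d((4, -5), (-3, -3)) = 7.2801
d((4, -5), (-7, 4)) = 14.2127
d((-3, -3), (-7, 4)) = 8.0623

Closest pair: (-5, 1) and (-7, 4) with distance 3.6056

The closest pair is (-5, 1) and (-7, 4) with Euclidean distance 3.6056. For 5 points, brute-force pairwise comparison is shown above. For large n, the divide-and-conquer algorithm (sort by x, recurse on halves, check the dividing strip) achieves O(n log n).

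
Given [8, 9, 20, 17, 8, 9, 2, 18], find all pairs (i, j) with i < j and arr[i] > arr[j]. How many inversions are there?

Finding inversions in [8, 9, 20, 17, 8, 9, 2, 18]:

(0, 6): arr[0]=8 > arr[6]=2
(1, 4): arr[1]=9 > arr[4]=8
(1, 6): arr[1]=9 > arr[6]=2
(2, 3): arr[2]=20 > arr[3]=17
(2, 4): arr[2]=20 > arr[4]=8
(2, 5): arr[2]=20 > arr[5]=9
(2, 6): arr[2]=20 > arr[6]=2
(2, 7): arr[2]=20 > arr[7]=18
(3, 4): arr[3]=17 > arr[4]=8
(3, 5): arr[3]=17 > arr[5]=9
(3, 6): arr[3]=17 > arr[6]=2
(4, 6): arr[4]=8 > arr[6]=2
(5, 6): arr[5]=9 > arr[6]=2

Total inversions: 13

The array has 13 inversion(s): (0,6), (1,4), (1,6), (2,3), (2,4), (2,5), (2,6), (2,7), (3,4), (3,5), (3,6), (4,6), (5,6). Each pair (i,j) satisfies i < j and arr[i] > arr[j].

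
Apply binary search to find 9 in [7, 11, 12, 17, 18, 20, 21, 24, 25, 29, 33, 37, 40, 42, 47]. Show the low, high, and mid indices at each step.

Binary search for 9 in [7, 11, 12, 17, 18, 20, 21, 24, 25, 29, 33, 37, 40, 42, 47]:

lo=0, hi=14, mid=7, arr[mid]=24 -> 24 > 9, search left half
lo=0, hi=6, mid=3, arr[mid]=17 -> 17 > 9, search left half
lo=0, hi=2, mid=1, arr[mid]=11 -> 11 > 9, search left half
lo=0, hi=0, mid=0, arr[mid]=7 -> 7 < 9, search right half
lo=1 > hi=0, target 9 not found

Binary search determines that 9 is not in the array after 4 comparisons. The search space was exhausted without finding the target.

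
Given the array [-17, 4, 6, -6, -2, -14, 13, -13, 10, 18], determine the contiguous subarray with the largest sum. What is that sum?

Using Kadane's algorithm on [-17, 4, 6, -6, -2, -14, 13, -13, 10, 18]:

Scanning through the array:
Position 1 (value 4): max_ending_here = 4, max_so_far = 4
Position 2 (value 6): max_ending_here = 10, max_so_far = 10
Position 3 (value -6): max_ending_here = 4, max_so_far = 10
Position 4 (value -2): max_ending_here = 2, max_so_far = 10
Position 5 (value -14): max_ending_here = -12, max_so_far = 10
Position 6 (value 13): max_ending_here = 13, max_so_far = 13
Position 7 (value -13): max_ending_here = 0, max_so_far = 13
Position 8 (value 10): max_ending_here = 10, max_so_far = 13
Position 9 (value 18): max_ending_here = 28, max_so_far = 28

Maximum subarray: [13, -13, 10, 18]
Maximum sum: 28

The maximum subarray is [13, -13, 10, 18] with sum 28. This subarray runs from index 6 to index 9.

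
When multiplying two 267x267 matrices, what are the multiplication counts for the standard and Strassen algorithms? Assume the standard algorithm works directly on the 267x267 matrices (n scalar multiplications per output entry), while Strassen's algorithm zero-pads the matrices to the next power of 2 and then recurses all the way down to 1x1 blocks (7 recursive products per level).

Matrix multiplication for 267x267 matrices:

Strassen's algorithm requires power-of-2 dimensions. Pad 267x267 to 512x512 (next power of 2).

Standard algorithm: 267^3 = 19034163 multiplications
Strassen's algorithm: 7^(log2(512)) = 7^9 = 40353607 multiplications
Difference: 19034163 - 40353607 = -21319444 (Strassen uses MORE here due to padding overhead — for small or just-over-power-of-2 n, padding can outweigh the per-level savings)

Standard: 19034163 multiplications (267^3). Strassen: 40353607 multiplications (7^9, after padding to 512x512). Strassen reduces 8 recursive multiplications to 7 at each level.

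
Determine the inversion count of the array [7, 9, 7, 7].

Finding inversions in [7, 9, 7, 7]:

(1, 2): arr[1]=9 > arr[2]=7
(1, 3): arr[1]=9 > arr[3]=7

Total inversions: 2

The array has 2 inversion(s): (1,2), (1,3). Each pair (i,j) satisfies i < j and arr[i] > arr[j].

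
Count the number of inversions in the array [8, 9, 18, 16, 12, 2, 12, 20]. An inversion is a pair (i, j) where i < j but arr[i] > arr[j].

Finding inversions in [8, 9, 18, 16, 12, 2, 12, 20]:

(0, 5): arr[0]=8 > arr[5]=2
(1, 5): arr[1]=9 > arr[5]=2
(2, 3): arr[2]=18 > arr[3]=16
(2, 4): arr[2]=18 > arr[4]=12
(2, 5): arr[2]=18 > arr[5]=2
(2, 6): arr[2]=18 > arr[6]=12
(3, 4): arr[3]=16 > arr[4]=12
(3, 5): arr[3]=16 > arr[5]=2
(3, 6): arr[3]=16 > arr[6]=12
(4, 5): arr[4]=12 > arr[5]=2

Total inversions: 10

The array has 10 inversion(s): (0,5), (1,5), (2,3), (2,4), (2,5), (2,6), (3,4), (3,5), (3,6), (4,5). Each pair (i,j) satisfies i < j and arr[i] > arr[j].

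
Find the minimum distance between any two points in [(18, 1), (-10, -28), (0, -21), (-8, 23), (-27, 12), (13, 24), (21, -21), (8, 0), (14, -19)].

Computing all pairwise distances among 9 points:

d((18, 1), (-10, -28)) = 40.3113
d((18, 1), (0, -21)) = 28.4253
d((18, 1), (-8, 23)) = 34.0588
d((18, 1), (-27, 12)) = 46.3249
d((18, 1), (13, 24)) = 23.5372
d((18, 1), (21, -21)) = 22.2036
d((18, 1), (8, 0)) = 10.0499
d((18, 1), (14, -19)) = 20.3961
d((-10, -28), (0, -21)) = 12.2066
d((-10, -28), (-8, 23)) = 51.0392
d((-10, -28), (-27, 12)) = 43.4626
d((-10, -28), (13, 24)) = 56.8595
d((-10, -28), (21, -21)) = 31.7805
d((-10, -28), (8, 0)) = 33.2866
d((-10, -28), (14, -19)) = 25.632
d((0, -21), (-8, 23)) = 44.7214
d((0, -21), (-27, 12)) = 42.638
d((0, -21), (13, 24)) = 46.8402
d((0, -21), (21, -21)) = 21.0
d((0, -21), (8, 0)) = 22.4722
d((0, -21), (14, -19)) = 14.1421
d((-8, 23), (-27, 12)) = 21.9545
d((-8, 23), (13, 24)) = 21.0238
d((-8, 23), (21, -21)) = 52.6972
d((-8, 23), (8, 0)) = 28.0179
d((-8, 23), (14, -19)) = 47.4131
d((-27, 12), (13, 24)) = 41.7612
d((-27, 12), (21, -21)) = 58.2495
d((-27, 12), (8, 0)) = 37.0
d((-27, 12), (14, -19)) = 51.4004
d((13, 24), (21, -21)) = 45.7056
d((13, 24), (8, 0)) = 24.5153
d((13, 24), (14, -19)) = 43.0116
d((21, -21), (8, 0)) = 24.6982
d((21, -21), (14, -19)) = 7.2801 <-- minimum
d((8, 0), (14, -19)) = 19.9249

Closest pair: (21, -21) and (14, -19) with distance 7.2801

The closest pair is (21, -21) and (14, -19) with Euclidean distance 7.2801. For 9 points, brute-force pairwise comparison is shown above. For large n, the divide-and-conquer algorithm (sort by x, recurse on halves, check the dividing strip) achieves O(n log n).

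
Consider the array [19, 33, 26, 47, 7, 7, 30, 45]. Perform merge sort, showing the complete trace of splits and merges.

Merge sort trace:

Split: [19, 33, 26, 47, 7, 7, 30, 45] -> [19, 33, 26, 47] and [7, 7, 30, 45]
  Split: [19, 33, 26, 47] -> [19, 33] and [26, 47]
    Split: [19, 33] -> [19] and [33]
    Merge: [19] + [33] -> [19, 33]
    Split: [26, 47] -> [26] and [47]
    Merge: [26] + [47] -> [26, 47]
  Merge: [19, 33] + [26, 47] -> [19, 26, 33, 47]
  Split: [7, 7, 30, 45] -> [7, 7] and [30, 45]
    Split: [7, 7] -> [7] and [7]
    Merge: [7] + [7] -> [7, 7]
    Split: [30, 45] -> [30] and [45]
    Merge: [30] + [45] -> [30, 45]
  Merge: [7, 7] + [30, 45] -> [7, 7, 30, 45]
Merge: [19, 26, 33, 47] + [7, 7, 30, 45] -> [7, 7, 19, 26, 30, 33, 45, 47]

Final sorted array: [7, 7, 19, 26, 30, 33, 45, 47]

The merge sort proceeds by recursively splitting the array and merging sorted halves.
After all merges, the sorted array is [7, 7, 19, 26, 30, 33, 45, 47].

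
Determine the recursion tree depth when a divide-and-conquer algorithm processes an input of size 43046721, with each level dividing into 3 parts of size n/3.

For divide and conquer with division factor 3:

Problem sizes at each level:
Level 0: 43046721
Level 1: 14348907
Level 2: 4782969
Level 3: 1594323
Level 4: 531441
Level 5: 177147
Level 6: 59049
Level 7: 19683
Level 8: 6561
Level 9: 2187
Level 10: 729
Level 11: 243
Level 12: 81
Level 13: 27
Level 14: 9
Level 15: 3
Level 16: 1

The root is level 0 and the size-1 base case is level 16 (the tree spans levels 0 through 16, i.e. 17 levels counting the root), so the depth is the number of divisions: log_3(43046721) = 16

The recursion tree depth is log_3(43046721) = 16. At each level, the problem size is divided by 3, so it takes 16 divisions to reduce to a base case of size 1. The algorithm makes 3 recursive calls at each level.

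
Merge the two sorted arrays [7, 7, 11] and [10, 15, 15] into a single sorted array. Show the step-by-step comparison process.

Merging process:

Compare 7 vs 10: take 7 from left. Merged: [7]
Compare 7 vs 10: take 7 from left. Merged: [7, 7]
Compare 11 vs 10: take 10 from right. Merged: [7, 7, 10]
Compare 11 vs 15: take 11 from left. Merged: [7, 7, 10, 11]
Append remaining from right: [15, 15]. Merged: [7, 7, 10, 11, 15, 15]

Final merged array: [7, 7, 10, 11, 15, 15]
Total comparisons: 4

The merged array is [7, 7, 10, 11, 15, 15], requiring 4 comparisons. The merge step runs in O(n) time where n is the total number of elements.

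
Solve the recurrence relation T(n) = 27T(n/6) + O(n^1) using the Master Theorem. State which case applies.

Master Theorem for T(n) = 27T(n/6) + O(n^1):

a = 27, b = 6, c = 1
log_b(a) = log_6(27) = 1.8394

Case 1: c = 1 < log_6(27) = 1.8394
T(n) = O(n^(log_6 27))

For T(n) = 27T(n/6) + O(n^1): log_6(27) = 1.8394. This is Case 1 of the Master Theorem (c < log_b(a), work dominated by leaves), giving O(n^(log_6 27)).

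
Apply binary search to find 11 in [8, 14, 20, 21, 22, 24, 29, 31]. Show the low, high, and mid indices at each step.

Binary search for 11 in [8, 14, 20, 21, 22, 24, 29, 31]:

lo=0, hi=7, mid=3, arr[mid]=21 -> 21 > 11, search left half
lo=0, hi=2, mid=1, arr[mid]=14 -> 14 > 11, search left half
lo=0, hi=0, mid=0, arr[mid]=8 -> 8 < 11, search right half
lo=1 > hi=0, target 11 not found

Binary search determines that 11 is not in the array after 3 comparisons. The search space was exhausted without finding the target.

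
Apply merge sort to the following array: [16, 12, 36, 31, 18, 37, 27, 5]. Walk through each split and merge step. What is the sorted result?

Merge sort trace:

Split: [16, 12, 36, 31, 18, 37, 27, 5] -> [16, 12, 36, 31] and [18, 37, 27, 5]
  Split: [16, 12, 36, 31] -> [16, 12] and [36, 31]
    Split: [16, 12] -> [16] and [12]
    Merge: [16] + [12] -> [12, 16]
    Split: [36, 31] -> [36] and [31]
    Merge: [36] + [31] -> [31, 36]
  Merge: [12, 16] + [31, 36] -> [12, 16, 31, 36]
  Split: [18, 37, 27, 5] -> [18, 37] and [27, 5]
    Split: [18, 37] -> [18] and [37]
    Merge: [18] + [37] -> [18, 37]
    Split: [27, 5] -> [27] and [5]
    Merge: [27] + [5] -> [5, 27]
  Merge: [18, 37] + [5, 27] -> [5, 18, 27, 37]
Merge: [12, 16, 31, 36] + [5, 18, 27, 37] -> [5, 12, 16, 18, 27, 31, 36, 37]

Final sorted array: [5, 12, 16, 18, 27, 31, 36, 37]

The merge sort proceeds by recursively splitting the array and merging sorted halves.
After all merges, the sorted array is [5, 12, 16, 18, 27, 31, 36, 37].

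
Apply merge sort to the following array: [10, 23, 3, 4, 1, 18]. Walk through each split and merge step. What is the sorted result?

Merge sort trace:

Split: [10, 23, 3, 4, 1, 18] -> [10, 23, 3] and [4, 1, 18]
  Split: [10, 23, 3] -> [10] and [23, 3]
    Split: [23, 3] -> [23] and [3]
    Merge: [23] + [3] -> [3, 23]
  Merge: [10] + [3, 23] -> [3, 10, 23]
  Split: [4, 1, 18] -> [4] and [1, 18]
    Split: [1, 18] -> [1] and [18]
    Merge: [1] + [18] -> [1, 18]
  Merge: [4] + [1, 18] -> [1, 4, 18]
Merge: [3, 10, 23] + [1, 4, 18] -> [1, 3, 4, 10, 18, 23]

Final sorted array: [1, 3, 4, 10, 18, 23]

The merge sort proceeds by recursively splitting the array and merging sorted halves.
After all merges, the sorted array is [1, 3, 4, 10, 18, 23].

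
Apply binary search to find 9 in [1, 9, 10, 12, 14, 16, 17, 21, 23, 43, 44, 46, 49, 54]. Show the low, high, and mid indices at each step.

Binary search for 9 in [1, 9, 10, 12, 14, 16, 17, 21, 23, 43, 44, 46, 49, 54]:

lo=0, hi=13, mid=6, arr[mid]=17 -> 17 > 9, search left half
lo=0, hi=5, mid=2, arr[mid]=10 -> 10 > 9, search left half
lo=0, hi=1, mid=0, arr[mid]=1 -> 1 < 9, search right half
lo=1, hi=1, mid=1, arr[mid]=9 -> Found target at index 1!

Binary search finds 9 at index 1 after 4 comparisons. The search repeatedly halves the search space by comparing with the middle element.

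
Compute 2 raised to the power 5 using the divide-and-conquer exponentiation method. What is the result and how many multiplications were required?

Computing 2^5 by squaring (build up from 2^1; each line after the first costs one multiplication):

2^1 = 2
2^2 = (2^1)^2 = 2^2 = 4
2^4 = (2^2)^2 = 4^2 = 16
2^5 = 2 * 2^4 = 2 * 16 = 32

Result: 32
Multiplications needed: 3 (3 lines after 2^1)

2^5 = 32. Using exponentiation by squaring, this requires 3 multiplications. The key idea: if the exponent is even, square the half-power; if odd, multiply by the base once.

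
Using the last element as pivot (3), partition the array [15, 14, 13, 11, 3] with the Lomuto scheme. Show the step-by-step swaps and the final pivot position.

Lomuto partition with pivot = 3:

Initial array: [15, 14, 13, 11, 3]

arr[0]=15 > 3: no swap
arr[1]=14 > 3: no swap
arr[2]=13 > 3: no swap
arr[3]=11 > 3: no swap

Place pivot at position 0: [3, 14, 13, 11, 15]
Pivot position: 0

After partitioning with pivot 3, the array becomes [3, 14, 13, 11, 15]. The pivot is placed at index 0. All elements to the left of the pivot are <= 3, and all elements to the right are > 3.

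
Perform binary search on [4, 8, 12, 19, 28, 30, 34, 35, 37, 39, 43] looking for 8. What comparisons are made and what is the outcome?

Binary search for 8 in [4, 8, 12, 19, 28, 30, 34, 35, 37, 39, 43]:

lo=0, hi=10, mid=5, arr[mid]=30 -> 30 > 8, search left half
lo=0, hi=4, mid=2, arr[mid]=12 -> 12 > 8, search left half
lo=0, hi=1, mid=0, arr[mid]=4 -> 4 < 8, search right half
lo=1, hi=1, mid=1, arr[mid]=8 -> Found target at index 1!

Binary search finds 8 at index 1 after 4 comparisons. The search repeatedly halves the search space by comparing with the middle element.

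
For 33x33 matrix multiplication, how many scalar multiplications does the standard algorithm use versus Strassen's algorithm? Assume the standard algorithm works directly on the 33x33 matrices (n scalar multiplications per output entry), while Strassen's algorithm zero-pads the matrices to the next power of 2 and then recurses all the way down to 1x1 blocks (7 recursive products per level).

Matrix multiplication for 33x33 matrices:

Strassen's algorithm requires power-of-2 dimensions. Pad 33x33 to 64x64 (next power of 2).

Standard algorithm: 33^3 = 35937 multiplications
Strassen's algorithm: 7^(log2(64)) = 7^6 = 117649 multiplications
Difference: 35937 - 117649 = -81712 (Strassen uses MORE here due to padding overhead — for small or just-over-power-of-2 n, padding can outweigh the per-level savings)

Standard: 35937 multiplications (33^3). Strassen: 117649 multiplications (7^6, after padding to 64x64). Strassen reduces 8 recursive multiplications to 7 at each level.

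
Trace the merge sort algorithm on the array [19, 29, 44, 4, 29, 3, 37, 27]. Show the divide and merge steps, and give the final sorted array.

Merge sort trace:

Split: [19, 29, 44, 4, 29, 3, 37, 27] -> [19, 29, 44, 4] and [29, 3, 37, 27]
  Split: [19, 29, 44, 4] -> [19, 29] and [44, 4]
    Split: [19, 29] -> [19] and [29]
    Merge: [19] + [29] -> [19, 29]
    Split: [44, 4] -> [44] and [4]
    Merge: [44] + [4] -> [4, 44]
  Merge: [19, 29] + [4, 44] -> [4, 19, 29, 44]
  Split: [29, 3, 37, 27] -> [29, 3] and [37, 27]
    Split: [29, 3] -> [29] and [3]
    Merge: [29] + [3] -> [3, 29]
    Split: [37, 27] -> [37] and [27]
    Merge: [37] + [27] -> [27, 37]
  Merge: [3, 29] + [27, 37] -> [3, 27, 29, 37]
Merge: [4, 19, 29, 44] + [3, 27, 29, 37] -> [3, 4, 19, 27, 29, 29, 37, 44]

Final sorted array: [3, 4, 19, 27, 29, 29, 37, 44]

The merge sort proceeds by recursively splitting the array and merging sorted halves.
After all merges, the sorted array is [3, 4, 19, 27, 29, 29, 37, 44].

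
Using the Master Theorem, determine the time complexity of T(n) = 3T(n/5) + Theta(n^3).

Master Theorem for T(n) = 3T(n/5) + O(n^3):

a = 3, b = 5, c = 3
log_b(a) = log_5(3) = 0.6826

Case 3: c = 3 > log_5(3) = 0.6826
T(n) = O(n^3) = O(n^3)

For T(n) = 3T(n/5) + O(n^3): log_5(3) = 0.6826. This is Case 3 of the Master Theorem (c > log_b(a), work dominated by root), giving O(n^3).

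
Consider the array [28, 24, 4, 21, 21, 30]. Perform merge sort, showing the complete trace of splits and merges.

Merge sort trace:

Split: [28, 24, 4, 21, 21, 30] -> [28, 24, 4] and [21, 21, 30]
  Split: [28, 24, 4] -> [28] and [24, 4]
    Split: [24, 4] -> [24] and [4]
    Merge: [24] + [4] -> [4, 24]
  Merge: [28] + [4, 24] -> [4, 24, 28]
  Split: [21, 21, 30] -> [21] and [21, 30]
    Split: [21, 30] -> [21] and [30]
    Merge: [21] + [30] -> [21, 30]
  Merge: [21] + [21, 30] -> [21, 21, 30]
Merge: [4, 24, 28] + [21, 21, 30] -> [4, 21, 21, 24, 28, 30]

Final sorted array: [4, 21, 21, 24, 28, 30]

The merge sort proceeds by recursively splitting the array and merging sorted halves.
After all merges, the sorted array is [4, 21, 21, 24, 28, 30].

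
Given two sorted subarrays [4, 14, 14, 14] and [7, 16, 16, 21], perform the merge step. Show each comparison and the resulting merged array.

Merging process:

Compare 4 vs 7: take 4 from left. Merged: [4]
Compare 14 vs 7: take 7 from right. Merged: [4, 7]
Compare 14 vs 16: take 14 from left. Merged: [4, 7, 14]
Compare 14 vs 16: take 14 from left. Merged: [4, 7, 14, 14]
Compare 14 vs 16: take 14 from left. Merged: [4, 7, 14, 14, 14]
Append remaining from right: [16, 16, 21]. Merged: [4, 7, 14, 14, 14, 16, 16, 21]

Final merged array: [4, 7, 14, 14, 14, 16, 16, 21]
Total comparisons: 5

The merged array is [4, 7, 14, 14, 14, 16, 16, 21], requiring 5 comparisons. The merge step runs in O(n) time where n is the total number of elements.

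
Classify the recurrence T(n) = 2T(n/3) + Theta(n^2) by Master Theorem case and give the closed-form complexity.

Master Theorem for T(n) = 2T(n/3) + O(n^2):

a = 2, b = 3, c = 2
log_b(a) = log_3(2) = 0.6309

Case 3: c = 2 > log_3(2) = 0.6309
T(n) = O(n^2) = O(n^2)

For T(n) = 2T(n/3) + O(n^2): log_3(2) = 0.6309. This is Case 3 of the Master Theorem (c > log_b(a), work dominated by root), giving O(n^2).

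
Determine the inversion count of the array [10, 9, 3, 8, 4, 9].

Finding inversions in [10, 9, 3, 8, 4, 9]:

(0, 1): arr[0]=10 > arr[1]=9
(0, 2): arr[0]=10 > arr[2]=3
(0, 3): arr[0]=10 > arr[3]=8
(0, 4): arr[0]=10 > arr[4]=4
(0, 5): arr[0]=10 > arr[5]=9
(1, 2): arr[1]=9 > arr[2]=3
(1, 3): arr[1]=9 > arr[3]=8
(1, 4): arr[1]=9 > arr[4]=4
(3, 4): arr[3]=8 > arr[4]=4

Total inversions: 9

The array has 9 inversion(s): (0,1), (0,2), (0,3), (0,4), (0,5), (1,2), (1,3), (1,4), (3,4). Each pair (i,j) satisfies i < j and arr[i] > arr[j].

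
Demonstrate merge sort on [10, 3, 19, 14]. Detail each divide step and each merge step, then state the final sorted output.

Merge sort trace:

Split: [10, 3, 19, 14] -> [10, 3] and [19, 14]
  Split: [10, 3] -> [10] and [3]
  Merge: [10] + [3] -> [3, 10]
  Split: [19, 14] -> [19] and [14]
  Merge: [19] + [14] -> [14, 19]
Merge: [3, 10] + [14, 19] -> [3, 10, 14, 19]

Final sorted array: [3, 10, 14, 19]

The merge sort proceeds by recursively splitting the array and merging sorted halves.
After all merges, the sorted array is [3, 10, 14, 19].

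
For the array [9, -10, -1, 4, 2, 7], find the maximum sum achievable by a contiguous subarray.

Using Kadane's algorithm on [9, -10, -1, 4, 2, 7]:

Scanning through the array:
Position 1 (value -10): max_ending_here = -1, max_so_far = 9
Position 2 (value -1): max_ending_here = -1, max_so_far = 9
Position 3 (value 4): max_ending_here = 4, max_so_far = 9
Position 4 (value 2): max_ending_here = 6, max_so_far = 9
Position 5 (value 7): max_ending_here = 13, max_so_far = 13

Maximum subarray: [4, 2, 7]
Maximum sum: 13

The maximum subarray is [4, 2, 7] with sum 13. This subarray runs from index 3 to index 5.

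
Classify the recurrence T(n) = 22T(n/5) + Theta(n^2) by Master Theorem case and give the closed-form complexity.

Master Theorem for T(n) = 22T(n/5) + O(n^2):

a = 22, b = 5, c = 2
log_b(a) = log_5(22) = 1.9206

Case 3: c = 2 > log_5(22) = 1.9206
T(n) = O(n^2) = O(n^2)

For T(n) = 22T(n/5) + O(n^2): log_5(22) = 1.9206. This is Case 3 of the Master Theorem (c > log_b(a), work dominated by root), giving O(n^2).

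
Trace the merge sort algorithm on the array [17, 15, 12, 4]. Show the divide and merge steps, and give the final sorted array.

Merge sort trace:

Split: [17, 15, 12, 4] -> [17, 15] and [12, 4]
  Split: [17, 15] -> [17] and [15]
  Merge: [17] + [15] -> [15, 17]
  Split: [12, 4] -> [12] and [4]
  Merge: [12] + [4] -> [4, 12]
Merge: [15, 17] + [4, 12] -> [4, 12, 15, 17]

Final sorted array: [4, 12, 15, 17]

The merge sort proceeds by recursively splitting the array and merging sorted halves.
After all merges, the sorted array is [4, 12, 15, 17].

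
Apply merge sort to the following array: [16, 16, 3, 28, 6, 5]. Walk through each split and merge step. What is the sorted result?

Merge sort trace:

Split: [16, 16, 3, 28, 6, 5] -> [16, 16, 3] and [28, 6, 5]
  Split: [16, 16, 3] -> [16] and [16, 3]
    Split: [16, 3] -> [16] and [3]
    Merge: [16] + [3] -> [3, 16]
  Merge: [16] + [3, 16] -> [3, 16, 16]
  Split: [28, 6, 5] -> [28] and [6, 5]
    Split: [6, 5] -> [6] and [5]
    Merge: [6] + [5] -> [5, 6]
  Merge: [28] + [5, 6] -> [5, 6, 28]
Merge: [3, 16, 16] + [5, 6, 28] -> [3, 5, 6, 16, 16, 28]

Final sorted array: [3, 5, 6, 16, 16, 28]

The merge sort proceeds by recursively splitting the array and merging sorted halves.
After all merges, the sorted array is [3, 5, 6, 16, 16, 28].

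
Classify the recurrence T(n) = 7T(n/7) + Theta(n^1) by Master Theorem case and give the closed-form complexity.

Master Theorem for T(n) = 7T(n/7) + O(n^1):

a = 7, b = 7, c = 1
log_b(a) = log_7(7) = 1.0000

Case 2: c = 1 = log_7(7) = 1.0000
T(n) = O(n^1 log n) = O(n log n)

For T(n) = 7T(n/7) + O(n^1): log_7(7) = 1.0000. This is Case 2 of the Master Theorem (c = log_b(a), equal work at all levels), giving O(n log n).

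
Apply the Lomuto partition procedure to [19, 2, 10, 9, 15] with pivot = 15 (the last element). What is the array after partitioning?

Lomuto partition with pivot = 15:

Initial array: [19, 2, 10, 9, 15]

arr[0]=19 > 15: no swap
arr[1]=2 <= 15: swap with position 0, array becomes [2, 19, 10, 9, 15]
arr[2]=10 <= 15: swap with position 1, array becomes [2, 10, 19, 9, 15]
arr[3]=9 <= 15: swap with position 2, array becomes [2, 10, 9, 19, 15]

Place pivot at position 3: [2, 10, 9, 15, 19]
Pivot position: 3

After partitioning with pivot 15, the array becomes [2, 10, 9, 15, 19]. The pivot is placed at index 3. All elements to the left of the pivot are <= 15, and all elements to the right are > 15.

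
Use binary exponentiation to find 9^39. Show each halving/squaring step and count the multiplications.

Computing 9^39 by squaring (build up from 9^1; each line after the first costs one multiplication):

9^1 = 9
9^2 = (9^1)^2 = 9^2 = 81
9^4 = (9^2)^2 = 81^2 = 6561
9^8 = (9^4)^2 = 6561^2 = 43046721
9^9 = 9 * 9^8 = 9 * 43046721 = 387420489
9^18 = (9^9)^2 = 387420489^2 = 150094635296999121
9^19 = 9 * 9^18 = 9 * 150094635296999121 = 1350851717672992089
9^38 = (9^19)^2 = 1350851717672992089^2 = 1824800363140073127359051977856583921
9^39 = 9 * 9^38 = 9 * 1824800363140073127359051977856583921 = 16423203268260658146231467800709255289

Result: 16423203268260658146231467800709255289
Multiplications needed: 8 (8 lines after 9^1)

9^39 = 16423203268260658146231467800709255289. Using exponentiation by squaring, this requires 8 multiplications. The key idea: if the exponent is even, square the half-power; if odd, multiply by the base once.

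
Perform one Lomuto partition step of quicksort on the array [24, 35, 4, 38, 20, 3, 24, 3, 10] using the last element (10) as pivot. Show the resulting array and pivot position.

Lomuto partition with pivot = 10:

Initial array: [24, 35, 4, 38, 20, 3, 24, 3, 10]

arr[0]=24 > 10: no swap
arr[1]=35 > 10: no swap
arr[2]=4 <= 10: swap with position 0, array becomes [4, 35, 24, 38, 20, 3, 24, 3, 10]
arr[3]=38 > 10: no swap
arr[4]=20 > 10: no swap
arr[5]=3 <= 10: swap with position 1, array becomes [4, 3, 24, 38, 20, 35, 24, 3, 10]
arr[6]=24 > 10: no swap
arr[7]=3 <= 10: swap with position 2, array becomes [4, 3, 3, 38, 20, 35, 24, 24, 10]

Place pivot at position 3: [4, 3, 3, 10, 20, 35, 24, 24, 38]
Pivot position: 3

After partitioning with pivot 10, the array becomes [4, 3, 3, 10, 20, 35, 24, 24, 38]. The pivot is placed at index 3. All elements to the left of the pivot are <= 10, and all elements to the right are > 10.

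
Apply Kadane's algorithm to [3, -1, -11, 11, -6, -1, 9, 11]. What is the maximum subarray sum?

Using Kadane's algorithm on [3, -1, -11, 11, -6, -1, 9, 11]:

Scanning through the array:
Position 1 (value -1): max_ending_here = 2, max_so_far = 3
Position 2 (value -11): max_ending_here = -9, max_so_far = 3
Position 3 (value 11): max_ending_here = 11, max_so_far = 11
Position 4 (value -6): max_ending_here = 5, max_so_far = 11
Position 5 (value -1): max_ending_here = 4, max_so_far = 11
Position 6 (value 9): max_ending_here = 13, max_so_far = 13
Position 7 (value 11): max_ending_here = 24, max_so_far = 24

Maximum subarray: [11, -6, -1, 9, 11]
Maximum sum: 24

The maximum subarray is [11, -6, -1, 9, 11] with sum 24. This subarray runs from index 3 to index 7.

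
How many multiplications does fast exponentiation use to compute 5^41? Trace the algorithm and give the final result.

Computing 5^41 by squaring (build up from 5^1; each line after the first costs one multiplication):

5^1 = 5
5^2 = (5^1)^2 = 5^2 = 25
5^4 = (5^2)^2 = 25^2 = 625
5^5 = 5 * 5^4 = 5 * 625 = 3125
5^10 = (5^5)^2 = 3125^2 = 9765625
5^20 = (5^10)^2 = 9765625^2 = 95367431640625
5^40 = (5^20)^2 = 95367431640625^2 = 9094947017729282379150390625
5^41 = 5 * 5^40 = 5 * 9094947017729282379150390625 = 45474735088646411895751953125

Result: 45474735088646411895751953125
Multiplications needed: 7 (7 lines after 5^1)

5^41 = 45474735088646411895751953125. Using exponentiation by squaring, this requires 7 multiplications. The key idea: if the exponent is even, square the half-power; if odd, multiply by the base once.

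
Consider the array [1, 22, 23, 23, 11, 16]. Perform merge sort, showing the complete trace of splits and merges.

Merge sort trace:

Split: [1, 22, 23, 23, 11, 16] -> [1, 22, 23] and [23, 11, 16]
  Split: [1, 22, 23] -> [1] and [22, 23]
    Split: [22, 23] -> [22] and [23]
    Merge: [22] + [23] -> [22, 23]
  Merge: [1] + [22, 23] -> [1, 22, 23]
  Split: [23, 11, 16] -> [23] and [11, 16]
    Split: [11, 16] -> [11] and [16]
    Merge: [11] + [16] -> [11, 16]
  Merge: [23] + [11, 16] -> [11, 16, 23]
Merge: [1, 22, 23] + [11, 16, 23] -> [1, 11, 16, 22, 23, 23]

Final sorted array: [1, 11, 16, 22, 23, 23]

The merge sort proceeds by recursively splitting the array and merging sorted halves.
After all merges, the sorted array is [1, 11, 16, 22, 23, 23].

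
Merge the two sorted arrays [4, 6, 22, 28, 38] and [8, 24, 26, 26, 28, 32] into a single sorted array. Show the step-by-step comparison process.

Merging process:

Compare 4 vs 8: take 4 from left. Merged: [4]
Compare 6 vs 8: take 6 from left. Merged: [4, 6]
Compare 22 vs 8: take 8 from right. Merged: [4, 6, 8]
Compare 22 vs 24: take 22 from left. Merged: [4, 6, 8, 22]
Compare 28 vs 24: take 24 from right. Merged: [4, 6, 8, 22, 24]
Compare 28 vs 26: take 26 from right. Merged: [4, 6, 8, 22, 24, 26]
Compare 28 vs 26: take 26 from right. Merged: [4, 6, 8, 22, 24, 26, 26]
Compare 28 vs 28: take 28 from left. Merged: [4, 6, 8, 22, 24, 26, 26, 28]
Compare 38 vs 28: take 28 from right. Merged: [4, 6, 8, 22, 24, 26, 26, 28, 28]
Compare 38 vs 32: take 32 from right. Merged: [4, 6, 8, 22, 24, 26, 26, 28, 28, 32]
Append remaining from left: [38]. Merged: [4, 6, 8, 22, 24, 26, 26, 28, 28, 32, 38]

Final merged array: [4, 6, 8, 22, 24, 26, 26, 28, 28, 32, 38]
Total comparisons: 10

The merged array is [4, 6, 8, 22, 24, 26, 26, 28, 28, 32, 38], requiring 10 comparisons. The merge step runs in O(n) time where n is the total number of elements.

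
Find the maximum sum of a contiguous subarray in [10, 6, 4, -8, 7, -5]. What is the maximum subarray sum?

Using Kadane's algorithm on [10, 6, 4, -8, 7, -5]:

Scanning through the array:
Position 1 (value 6): max_ending_here = 16, max_so_far = 16
Position 2 (value 4): max_ending_here = 20, max_so_far = 20
Position 3 (value -8): max_ending_here = 12, max_so_far = 20
Position 4 (value 7): max_ending_here = 19, max_so_far = 20
Position 5 (value -5): max_ending_here = 14, max_so_far = 20

Maximum subarray: [10, 6, 4]
Maximum sum: 20

The maximum subarray is [10, 6, 4] with sum 20. This subarray runs from index 0 to index 2.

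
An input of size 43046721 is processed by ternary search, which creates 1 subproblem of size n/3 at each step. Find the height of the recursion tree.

For divide and conquer with division factor 3:

Problem sizes at each level:
Level 0: 43046721
Level 1: 14348907
Level 2: 4782969
Level 3: 1594323
Level 4: 531441
Level 5: 177147
Level 6: 59049
Level 7: 19683
Level 8: 6561
Level 9: 2187
Level 10: 729
Level 11: 243
Level 12: 81
Level 13: 27
Level 14: 9
Level 15: 3
Level 16: 1

The root is level 0 and the size-1 base case is level 16 (the tree spans levels 0 through 16, i.e. 17 levels counting the root), so the depth is the number of divisions: log_3(43046721) = 16

The recursion tree depth is log_3(43046721) = 16. At each level, the problem size is divided by 3, so it takes 16 divisions to reduce to a base case of size 1. The algorithm makes 1 recursive call at each level.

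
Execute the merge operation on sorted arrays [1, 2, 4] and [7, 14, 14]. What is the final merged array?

Merging process:

Compare 1 vs 7: take 1 from left. Merged: [1]
Compare 2 vs 7: take 2 from left. Merged: [1, 2]
Compare 4 vs 7: take 4 from left. Merged: [1, 2, 4]
Append remaining from right: [7, 14, 14]. Merged: [1, 2, 4, 7, 14, 14]

Final merged array: [1, 2, 4, 7, 14, 14]
Total comparisons: 3

The merged array is [1, 2, 4, 7, 14, 14], requiring 3 comparisons. The merge step runs in O(n) time where n is the total number of elements.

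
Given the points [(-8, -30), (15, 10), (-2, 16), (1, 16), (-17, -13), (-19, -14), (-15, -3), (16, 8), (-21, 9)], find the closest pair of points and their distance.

Computing all pairwise distances among 9 points:

d((-8, -30), (15, 10)) = 46.1411
d((-8, -30), (-2, 16)) = 46.3897
d((-8, -30), (1, 16)) = 46.8722
d((-8, -30), (-17, -13)) = 19.2354
d((-8, -30), (-19, -14)) = 19.4165
d((-8, -30), (-15, -3)) = 27.8927
d((-8, -30), (16, 8)) = 44.9444
d((-8, -30), (-21, 9)) = 41.1096
d((15, 10), (-2, 16)) = 18.0278
d((15, 10), (1, 16)) = 15.2315
d((15, 10), (-17, -13)) = 39.4081
d((15, 10), (-19, -14)) = 41.6173
d((15, 10), (-15, -3)) = 32.6956
d((15, 10), (16, 8)) = 2.2361 <-- minimum
d((15, 10), (-21, 9)) = 36.0139
d((-2, 16), (1, 16)) = 3.0
d((-2, 16), (-17, -13)) = 32.6497
d((-2, 16), (-19, -14)) = 34.4819
d((-2, 16), (-15, -3)) = 23.0217
d((-2, 16), (16, 8)) = 19.6977
d((-2, 16), (-21, 9)) = 20.2485
d((1, 16), (-17, -13)) = 34.1321
d((1, 16), (-19, -14)) = 36.0555
d((1, 16), (-15, -3)) = 24.8395
d((1, 16), (16, 8)) = 17.0
d((1, 16), (-21, 9)) = 23.0868
d((-17, -13), (-19, -14)) = 2.2361 <-- minimum
d((-17, -13), (-15, -3)) = 10.198
d((-17, -13), (16, 8)) = 39.1152
d((-17, -13), (-21, 9)) = 22.3607
d((-19, -14), (-15, -3)) = 11.7047
d((-19, -14), (16, 8)) = 41.3401
d((-19, -14), (-21, 9)) = 23.0868
d((-15, -3), (16, 8)) = 32.8938
d((-15, -3), (-21, 9)) = 13.4164
d((16, 8), (-21, 9)) = 37.0135

Minimum distance: 2.2361 (tie among 2 pairs: (15, 10) and (16, 8); (-17, -13) and (-19, -14))

The minimum Euclidean distance is 2.2361. There is a tie: 2 pairs achieve this minimum — (15, 10) and (16, 8); (-17, -13) and (-19, -14). Any of these is a valid closest pair. For 9 points, brute-force pairwise comparison is shown above. For large n, the divide-and-conquer algorithm (sort by x, recurse on halves, check the dividing strip) achieves O(n log n).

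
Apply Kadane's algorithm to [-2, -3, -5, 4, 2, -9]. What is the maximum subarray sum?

Using Kadane's algorithm on [-2, -3, -5, 4, 2, -9]:

Scanning through the array:
Position 1 (value -3): max_ending_here = -3, max_so_far = -2
Position 2 (value -5): max_ending_here = -5, max_so_far = -2
Position 3 (value 4): max_ending_here = 4, max_so_far = 4
Position 4 (value 2): max_ending_here = 6, max_so_far = 6
Position 5 (value -9): max_ending_here = -3, max_so_far = 6

Maximum subarray: [4, 2]
Maximum sum: 6

The maximum subarray is [4, 2] with sum 6. This subarray runs from index 3 to index 4.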